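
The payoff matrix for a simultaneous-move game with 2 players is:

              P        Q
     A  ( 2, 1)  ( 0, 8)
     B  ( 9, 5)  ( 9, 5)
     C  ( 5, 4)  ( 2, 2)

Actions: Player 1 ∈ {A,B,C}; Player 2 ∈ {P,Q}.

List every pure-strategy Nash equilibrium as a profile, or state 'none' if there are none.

(A,P): not NE [P1→B gives 9>2; P2→Q gives 8>1]
(A,Q): not NE [P1→B gives 9>0]
(B,P): NE
(B,Q): NE
(C,P): not NE [P1→B gives 9>5]
(C,Q): not NE [P1→B gives 9>2; P2→P gives 4>2]

PSNE = {(B,P), (B,Q)}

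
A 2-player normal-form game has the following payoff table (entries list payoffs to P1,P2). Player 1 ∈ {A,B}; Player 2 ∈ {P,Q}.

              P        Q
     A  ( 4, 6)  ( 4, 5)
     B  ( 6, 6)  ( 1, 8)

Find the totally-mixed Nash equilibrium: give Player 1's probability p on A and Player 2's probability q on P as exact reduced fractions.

P1 mixes 2/3 on A; P2 mixes 3/5 on P

P1 indiff ⇒ q·4+(1-q)·4 = q·6+(1-q)·1 ⇒ q(-2) = (1-q)(-3) ⇒ q = 3/5
P2 indiff ⇒ p·6+(1-p)·6 = p·5+(1-p)·8 ⇒ p(1) = (1-p)(2) ⇒ p = 2/3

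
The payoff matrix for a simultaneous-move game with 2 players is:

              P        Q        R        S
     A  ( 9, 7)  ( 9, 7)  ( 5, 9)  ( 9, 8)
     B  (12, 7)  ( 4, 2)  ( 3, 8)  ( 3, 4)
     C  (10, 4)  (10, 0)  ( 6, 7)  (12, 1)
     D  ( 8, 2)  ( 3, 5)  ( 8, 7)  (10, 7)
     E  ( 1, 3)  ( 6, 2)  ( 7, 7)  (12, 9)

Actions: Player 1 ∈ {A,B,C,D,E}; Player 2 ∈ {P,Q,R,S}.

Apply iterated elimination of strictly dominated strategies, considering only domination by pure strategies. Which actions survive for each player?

P1 drop A (C beats it: P:10>9 Q:10>9 R:6>5 S:12>9)
P2 drop P (R beats it: B:8>7 C:7>4 D:7>2 E:7>3)
P1 drop B (C beats it: Q:10>4 R:6>3 S:12>3)
P2 drop Q (R beats it: C:7>0 D:7>5 E:7>2)
P1→{C,D,E} P2→{R,S}

IESDS → P1:{C,D,E} P2:{R,S}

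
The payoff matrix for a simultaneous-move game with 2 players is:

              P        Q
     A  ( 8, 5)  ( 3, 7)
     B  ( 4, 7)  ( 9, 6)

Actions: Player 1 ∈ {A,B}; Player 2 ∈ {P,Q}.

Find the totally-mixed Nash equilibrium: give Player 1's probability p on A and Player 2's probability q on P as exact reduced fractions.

P1 indiff ⇒ q·8+(1-q)·3 = q·4+(1-q)·9 ⇒ q(4) = (1-q)(6) ⇒ q = 3/5
P2 indiff ⇒ p·5+(1-p)·7 = p·7+(1-p)·6 ⇒ p(-2) = (1-p)(-1) ⇒ p = 1/3

p=1/3, q=3/5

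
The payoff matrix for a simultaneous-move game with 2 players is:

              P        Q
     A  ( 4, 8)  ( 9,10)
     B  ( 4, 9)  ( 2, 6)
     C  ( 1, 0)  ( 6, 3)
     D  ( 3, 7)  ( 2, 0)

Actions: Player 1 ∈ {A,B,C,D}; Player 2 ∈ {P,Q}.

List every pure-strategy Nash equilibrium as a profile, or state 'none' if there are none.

NE set: (A,Q), (B,P)

(A,P): not NE [P2→Q gives 10>8]
(A,Q): NE
(B,P): NE
(B,Q): not NE [P1→A gives 9>2; P2→P gives 9>6]
(C,P): not NE [P1→B gives 4>1; P2→Q gives 3>0]
(C,Q): not NE [P1→A gives 9>6]
(D,P): not NE [P1→B gives 4>3]
(D,Q): not NE [P1→A gives 9>2; P2→P gives 7>0]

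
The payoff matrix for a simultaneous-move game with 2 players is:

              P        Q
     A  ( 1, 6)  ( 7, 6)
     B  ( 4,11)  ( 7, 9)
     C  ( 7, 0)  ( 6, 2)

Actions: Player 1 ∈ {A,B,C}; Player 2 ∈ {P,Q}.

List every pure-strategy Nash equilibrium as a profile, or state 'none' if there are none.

PSNE = {(A,Q)}

(A,P): not NE [P1→C gives 7>1]
(A,Q): NE
(B,P): not NE [P1→C gives 7>4]
(B,Q): not NE [P2→P gives 11>9]
(C,P): not NE [P2→Q gives 2>0]
(C,Q): not NE [P1→B gives 7>6]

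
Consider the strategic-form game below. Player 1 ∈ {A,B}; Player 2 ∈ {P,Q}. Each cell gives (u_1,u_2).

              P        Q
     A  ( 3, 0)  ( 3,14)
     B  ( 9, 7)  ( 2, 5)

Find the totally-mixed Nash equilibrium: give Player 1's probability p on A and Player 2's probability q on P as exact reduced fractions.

P1 indiff ⇒ q·3+(1-q)·3 = q·9+(1-q)·2 ⇒ q(-6) = (1-q)(-1) ⇒ q = 1/7
P2 indiff ⇒ p·0+(1-p)·7 = p·14+(1-p)·5 ⇒ p(-14) = (1-p)(-2) ⇒ p = 1/8

p=1/8, q=1/7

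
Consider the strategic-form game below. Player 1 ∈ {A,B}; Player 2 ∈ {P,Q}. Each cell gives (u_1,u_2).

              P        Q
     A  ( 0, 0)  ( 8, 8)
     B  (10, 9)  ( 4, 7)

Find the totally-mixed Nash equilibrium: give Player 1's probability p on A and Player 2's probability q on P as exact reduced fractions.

P1 indiff ⇒ q·0+(1-q)·8 = q·10+(1-q)·4 ⇒ q(-10) = (1-q)(-4) ⇒ q = 2/7
P2 indiff ⇒ p·0+(1-p)·9 = p·8+(1-p)·7 ⇒ p(-8) = (1-p)(-2) ⇒ p = 1/5

(p,q) = (1/5, 2/7)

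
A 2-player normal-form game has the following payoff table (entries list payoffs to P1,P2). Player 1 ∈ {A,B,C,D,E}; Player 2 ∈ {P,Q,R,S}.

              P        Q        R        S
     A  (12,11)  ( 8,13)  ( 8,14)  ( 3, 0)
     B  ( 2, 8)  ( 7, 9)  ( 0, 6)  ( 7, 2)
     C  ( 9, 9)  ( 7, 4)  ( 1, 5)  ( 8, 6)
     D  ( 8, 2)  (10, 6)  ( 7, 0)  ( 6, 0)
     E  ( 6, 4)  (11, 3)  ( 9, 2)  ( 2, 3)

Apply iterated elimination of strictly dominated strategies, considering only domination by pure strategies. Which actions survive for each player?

P2 drop S (P beats it: A:11>0 B:8>2 C:9>6 D:2>0 E:4>3)
P1 drop B (A beats it: P:12>2 Q:8>7 R:8>0)
P1 drop C (A beats it: P:12>9 Q:8>7 R:8>1)
P1→{A,D,E} P2→{P,Q,R}

Remaining: P1:{A,D,E} P2:{P,Q,R}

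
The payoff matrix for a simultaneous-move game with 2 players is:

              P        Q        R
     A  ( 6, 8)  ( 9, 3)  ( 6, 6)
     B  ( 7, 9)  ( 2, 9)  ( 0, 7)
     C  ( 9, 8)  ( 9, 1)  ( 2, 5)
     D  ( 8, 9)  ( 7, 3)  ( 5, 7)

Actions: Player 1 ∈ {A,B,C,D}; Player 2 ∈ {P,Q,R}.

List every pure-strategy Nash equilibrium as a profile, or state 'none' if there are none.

NE set: (C,P)

(A,P): not NE [P1→C gives 9>6]
(A,Q): not NE [P2→P gives 8>3]
(A,R): not NE [P2→P gives 8>6]
(B,P): not NE [P1→C gives 9>7]
(B,Q): not NE [P1→C gives 9>2]
(B,R): not NE [P1→A gives 6>0; P2→Q gives 9>7]
(C,P): NE
(C,Q): not NE [P2→P gives 8>1]
(C,R): not NE [P1→A gives 6>2; P2→P gives 8>5]
(D,P): not NE [P1→C gives 9>8]
(D,Q): not NE [P1→C gives 9>7; P2→P gives 9>3]
(D,R): not NE [P1→A gives 6>5; P2→P gives 9>7]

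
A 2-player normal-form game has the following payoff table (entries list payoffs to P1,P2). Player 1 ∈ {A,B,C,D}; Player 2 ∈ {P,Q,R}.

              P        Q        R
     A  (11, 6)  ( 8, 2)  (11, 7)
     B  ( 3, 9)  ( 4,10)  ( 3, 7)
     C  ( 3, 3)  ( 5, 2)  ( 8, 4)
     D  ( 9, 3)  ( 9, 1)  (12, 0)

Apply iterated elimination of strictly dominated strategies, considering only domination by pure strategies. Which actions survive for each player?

Survivors P1:{A,D} P2:{P,R}

P1 drop B (A beats it: P:11>3 Q:8>4 R:11>3)
P1 drop C (A beats it: P:11>3 Q:8>5 R:11>8)
P2 drop Q (P beats it: A:6>2 D:3>1)
P1→{A,D} P2→{P,R}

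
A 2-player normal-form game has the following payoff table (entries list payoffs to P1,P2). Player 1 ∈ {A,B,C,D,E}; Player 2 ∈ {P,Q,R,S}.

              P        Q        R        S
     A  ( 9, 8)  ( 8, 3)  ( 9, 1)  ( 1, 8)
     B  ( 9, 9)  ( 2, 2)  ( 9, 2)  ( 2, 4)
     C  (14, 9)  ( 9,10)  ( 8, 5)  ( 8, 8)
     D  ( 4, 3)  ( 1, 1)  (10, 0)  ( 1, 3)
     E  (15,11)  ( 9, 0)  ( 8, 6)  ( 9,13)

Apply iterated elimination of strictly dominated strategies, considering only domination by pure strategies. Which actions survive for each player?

Remaining: P1:{C,E} P2:{P,Q,S}

P2 drop R (P beats it: A:8>1 B:9>2 C:9>5 D:3>0 E:11>6)
P1 drop A (C beats it: P:14>9 Q:9>8 S:8>1)
P1 drop B (C beats it: P:14>9 Q:9>2 S:8>2)
P1 drop D (C beats it: P:14>4 Q:9>1 S:8>1)
P1→{C,E} P2→{P,Q,S}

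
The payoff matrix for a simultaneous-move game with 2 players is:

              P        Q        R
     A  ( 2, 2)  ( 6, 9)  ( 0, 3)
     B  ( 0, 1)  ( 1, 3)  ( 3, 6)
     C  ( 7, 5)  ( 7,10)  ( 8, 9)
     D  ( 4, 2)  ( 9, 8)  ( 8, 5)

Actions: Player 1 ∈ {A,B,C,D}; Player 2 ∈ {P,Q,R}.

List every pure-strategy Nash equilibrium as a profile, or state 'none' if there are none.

(A,P): not NE [P1→C gives 7>2; P2→Q gives 9>2]
(A,Q): not NE [P1→D gives 9>6]
(A,R): not NE [P1→D gives 8>0; P2→Q gives 9>3]
(B,P): not NE [P1→C gives 7>0; P2→R gives 6>1]
(B,Q): not NE [P1→D gives 9>1; P2→R gives 6>3]
(B,R): not NE [P1→D gives 8>3]
(C,P): not NE [P2→Q gives 10>5]
(C,Q): not NE [P1→D gives 9>7]
(C,R): not NE [P2→Q gives 10>9]
(D,P): not NE [P1→C gives 7>4; P2→Q gives 8>2]
(D,Q): NE
(D,R): not NE [P2→Q gives 8>5]

Nash profiles: (D,Q)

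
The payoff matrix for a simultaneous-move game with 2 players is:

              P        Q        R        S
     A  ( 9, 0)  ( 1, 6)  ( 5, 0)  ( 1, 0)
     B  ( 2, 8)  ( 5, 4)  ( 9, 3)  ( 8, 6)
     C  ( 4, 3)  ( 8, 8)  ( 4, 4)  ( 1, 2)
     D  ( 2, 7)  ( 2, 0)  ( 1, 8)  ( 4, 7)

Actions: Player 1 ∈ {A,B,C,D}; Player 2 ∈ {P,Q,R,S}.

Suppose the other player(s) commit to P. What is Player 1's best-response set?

u_1(A vs P) = 9
u_1(B vs P) = 2
u_1(C vs P) = 4
u_1(D vs P) = 2
max payoff 9 at {A}

BR_1 = {A}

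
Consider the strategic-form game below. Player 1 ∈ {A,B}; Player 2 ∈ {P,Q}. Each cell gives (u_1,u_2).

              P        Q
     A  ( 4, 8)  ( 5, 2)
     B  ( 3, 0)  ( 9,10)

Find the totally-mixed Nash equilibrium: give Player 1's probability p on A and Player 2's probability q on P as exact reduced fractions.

P1 indiff ⇒ q·4+(1-q)·5 = q·3+(1-q)·9 ⇒ q(1) = (1-q)(4) ⇒ q = 4/5
P2 indiff ⇒ p·8+(1-p)·0 = p·2+(1-p)·10 ⇒ p(6) = (1-p)(10) ⇒ p = 5/8

P1 mixes 5/8 on A; P2 mixes 4/5 on P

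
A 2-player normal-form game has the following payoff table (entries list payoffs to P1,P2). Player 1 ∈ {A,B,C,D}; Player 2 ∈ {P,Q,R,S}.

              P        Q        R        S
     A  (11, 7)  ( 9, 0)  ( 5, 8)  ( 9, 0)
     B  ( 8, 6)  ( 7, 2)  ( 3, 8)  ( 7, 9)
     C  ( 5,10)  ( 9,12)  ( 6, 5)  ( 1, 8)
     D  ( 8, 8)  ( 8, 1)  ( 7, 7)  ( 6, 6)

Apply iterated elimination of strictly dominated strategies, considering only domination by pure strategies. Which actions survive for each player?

IESDS → P1:{A,C,D} P2:{P,Q,R}

P1 drop B (A beats it: P:11>8 Q:9>7 R:5>3 S:9>7)
P2 drop S (P beats it: A:7>0 C:10>8 D:8>6)
P1→{A,C,D} P2→{P,Q,R}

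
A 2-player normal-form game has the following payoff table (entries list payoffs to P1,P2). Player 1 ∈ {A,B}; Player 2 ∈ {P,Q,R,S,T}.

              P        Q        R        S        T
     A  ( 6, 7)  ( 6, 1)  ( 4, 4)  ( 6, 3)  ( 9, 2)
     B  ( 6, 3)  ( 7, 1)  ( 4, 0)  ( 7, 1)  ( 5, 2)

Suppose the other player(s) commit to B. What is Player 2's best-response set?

u_2(P vs B) = 3
u_2(Q vs B) = 1
u_2(R vs B) = 0
u_2(S vs B) = 1
u_2(T vs B) = 2
max payoff 3 at {P}

argmax u_2 = {P}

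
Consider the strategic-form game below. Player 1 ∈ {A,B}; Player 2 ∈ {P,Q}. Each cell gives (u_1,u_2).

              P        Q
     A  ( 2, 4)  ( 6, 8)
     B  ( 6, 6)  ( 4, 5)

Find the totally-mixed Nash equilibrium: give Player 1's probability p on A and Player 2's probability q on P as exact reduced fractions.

P1 indiff ⇒ q·2+(1-q)·6 = q·6+(1-q)·4 ⇒ q(-4) = (1-q)(-2) ⇒ q = 1/3
P2 indiff ⇒ p·4+(1-p)·6 = p·8+(1-p)·5 ⇒ p(-4) = (1-p)(-1) ⇒ p = 1/5

P1 mixes 1/5 on A; P2 mixes 1/3 on P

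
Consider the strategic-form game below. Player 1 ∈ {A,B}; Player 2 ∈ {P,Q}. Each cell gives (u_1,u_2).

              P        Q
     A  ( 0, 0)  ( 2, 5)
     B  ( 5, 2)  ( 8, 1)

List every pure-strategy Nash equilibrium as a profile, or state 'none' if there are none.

(A,P): not NE [P1→B gives 5>0; P2→Q gives 5>0]
(A,Q): not NE [P1→B gives 8>2]
(B,P): NE
(B,Q): not NE [P2→P gives 2>1]

NE set: (B,P)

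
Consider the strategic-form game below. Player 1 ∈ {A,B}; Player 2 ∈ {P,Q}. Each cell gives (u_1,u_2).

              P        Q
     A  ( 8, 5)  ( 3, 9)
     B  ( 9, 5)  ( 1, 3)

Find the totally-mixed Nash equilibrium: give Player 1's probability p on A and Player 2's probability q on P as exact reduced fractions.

P1 indiff ⇒ q·8+(1-q)·3 = q·9+(1-q)·1 ⇒ q(-1) = (1-q)(-2) ⇒ q = 2/3
P2 indiff ⇒ p·5+(1-p)·5 = p·9+(1-p)·3 ⇒ p(-4) = (1-p)(-2) ⇒ p = 1/3

(p,q) = (1/3, 2/3)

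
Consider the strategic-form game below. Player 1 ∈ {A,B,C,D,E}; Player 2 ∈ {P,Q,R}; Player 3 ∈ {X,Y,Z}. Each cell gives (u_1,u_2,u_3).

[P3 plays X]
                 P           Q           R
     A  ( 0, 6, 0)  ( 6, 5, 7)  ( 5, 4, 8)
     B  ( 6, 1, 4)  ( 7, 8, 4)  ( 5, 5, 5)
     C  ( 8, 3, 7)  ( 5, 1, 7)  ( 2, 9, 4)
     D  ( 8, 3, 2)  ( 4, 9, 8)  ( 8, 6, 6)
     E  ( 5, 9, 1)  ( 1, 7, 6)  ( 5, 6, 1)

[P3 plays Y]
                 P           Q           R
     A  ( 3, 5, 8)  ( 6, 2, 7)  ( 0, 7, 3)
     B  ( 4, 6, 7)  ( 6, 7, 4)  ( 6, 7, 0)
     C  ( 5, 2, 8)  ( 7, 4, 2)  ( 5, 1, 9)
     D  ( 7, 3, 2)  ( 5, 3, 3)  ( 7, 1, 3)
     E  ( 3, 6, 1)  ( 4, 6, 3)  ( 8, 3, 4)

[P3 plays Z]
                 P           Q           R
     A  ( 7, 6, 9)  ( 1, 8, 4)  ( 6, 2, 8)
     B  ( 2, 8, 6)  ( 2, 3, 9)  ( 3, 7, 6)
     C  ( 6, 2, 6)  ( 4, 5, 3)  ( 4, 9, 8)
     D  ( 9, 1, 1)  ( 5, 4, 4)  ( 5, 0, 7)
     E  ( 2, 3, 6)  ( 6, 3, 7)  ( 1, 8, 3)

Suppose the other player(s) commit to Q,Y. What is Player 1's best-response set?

u_1(A vs Q,Y) = 6
u_1(B vs Q,Y) = 6
u_1(C vs Q,Y) = 7
u_1(D vs Q,Y) = 5
u_1(E vs Q,Y) = 4
max payoff 7 at {C}

argmax u_1 = {C}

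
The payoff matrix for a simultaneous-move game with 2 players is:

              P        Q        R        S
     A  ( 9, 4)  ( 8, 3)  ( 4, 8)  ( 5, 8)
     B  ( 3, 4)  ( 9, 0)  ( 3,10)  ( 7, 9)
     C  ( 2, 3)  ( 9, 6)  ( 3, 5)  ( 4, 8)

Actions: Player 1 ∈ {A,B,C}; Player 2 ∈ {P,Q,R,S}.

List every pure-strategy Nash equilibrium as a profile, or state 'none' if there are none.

(A,P): not NE [P2→S gives 8>4]
(A,Q): not NE [P1→C gives 9>8; P2→S gives 8>3]
(A,R): NE
(A,S): not NE [P1→B gives 7>5]
(B,P): not NE [P1→A gives 9>3; P2→R gives 10>4]
(B,Q): not NE [P2→R gives 10>0]
(B,R): not NE [P1→A gives 4>3]
(B,S): not NE [P2→R gives 10>9]
(C,P): not NE [P1→A gives 9>2; P2→S gives 8>3]
(C,Q): not NE [P2→S gives 8>6]
(C,R): not NE [P1→A gives 4>3; P2→S gives 8>5]
(C,S): not NE [P1→B gives 7>4]

NE set: (A,R)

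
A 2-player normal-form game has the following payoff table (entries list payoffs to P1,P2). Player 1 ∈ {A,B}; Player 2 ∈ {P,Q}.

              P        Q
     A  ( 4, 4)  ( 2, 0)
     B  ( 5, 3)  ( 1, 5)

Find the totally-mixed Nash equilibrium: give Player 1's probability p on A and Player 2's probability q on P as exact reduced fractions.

P1 indiff ⇒ q·4+(1-q)·2 = q·5+(1-q)·1 ⇒ q(-1) = (1-q)(-1) ⇒ q = 1/2
P2 indiff ⇒ p·4+(1-p)·3 = p·0+(1-p)·5 ⇒ p(4) = (1-p)(2) ⇒ p = 1/3

P1 mixes 1/3 on A; P2 mixes 1/2 on P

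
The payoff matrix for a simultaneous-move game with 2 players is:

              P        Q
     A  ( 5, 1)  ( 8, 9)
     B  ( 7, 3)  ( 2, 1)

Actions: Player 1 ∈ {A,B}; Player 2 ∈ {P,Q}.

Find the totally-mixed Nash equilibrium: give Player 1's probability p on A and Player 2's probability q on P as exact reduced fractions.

P1 indiff ⇒ q·5+(1-q)·8 = q·7+(1-q)·2 ⇒ q(-2) = (1-q)(-6) ⇒ q = 3/4
P2 indiff ⇒ p·1+(1-p)·3 = p·9+(1-p)·1 ⇒ p(-8) = (1-p)(-2) ⇒ p = 1/5

p=1/5, q=3/4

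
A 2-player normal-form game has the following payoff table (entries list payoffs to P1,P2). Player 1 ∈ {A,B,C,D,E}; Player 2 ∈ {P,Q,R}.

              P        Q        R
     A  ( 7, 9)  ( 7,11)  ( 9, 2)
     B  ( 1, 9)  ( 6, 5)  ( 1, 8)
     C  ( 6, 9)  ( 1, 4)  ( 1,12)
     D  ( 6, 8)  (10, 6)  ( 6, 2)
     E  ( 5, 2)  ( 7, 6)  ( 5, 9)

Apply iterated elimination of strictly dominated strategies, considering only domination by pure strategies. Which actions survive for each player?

IESDS → P1:{A,D} P2:{P,Q}

P1 drop B (A beats it: P:7>1 Q:7>6 R:9>1)
P1 drop C (A beats it: P:7>6 Q:7>1 R:9>1)
P1 drop E (D beats it: P:6>5 Q:10>7 R:6>5)
P2 drop R (P beats it: A:9>2 D:8>2)
P1→{A,D} P2→{P,Q}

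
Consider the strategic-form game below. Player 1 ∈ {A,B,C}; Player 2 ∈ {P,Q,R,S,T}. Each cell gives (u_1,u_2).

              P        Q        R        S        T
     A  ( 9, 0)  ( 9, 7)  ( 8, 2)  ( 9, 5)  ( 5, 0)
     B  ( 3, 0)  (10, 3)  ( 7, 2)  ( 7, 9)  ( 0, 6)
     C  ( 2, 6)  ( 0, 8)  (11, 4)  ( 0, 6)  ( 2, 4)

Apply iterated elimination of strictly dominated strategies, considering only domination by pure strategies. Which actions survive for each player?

Survivors P1:{A,B} P2:{Q,S}

P2 drop P (Q beats it: A:7>0 B:3>0 C:8>6)
P2 drop R (Q beats it: A:7>2 B:3>2 C:8>4)
P1 drop C (A beats it: Q:9>0 S:9>0 T:5>2)
P2 drop T (S beats it: A:5>0 B:9>6)
P1→{A,B} P2→{Q,S}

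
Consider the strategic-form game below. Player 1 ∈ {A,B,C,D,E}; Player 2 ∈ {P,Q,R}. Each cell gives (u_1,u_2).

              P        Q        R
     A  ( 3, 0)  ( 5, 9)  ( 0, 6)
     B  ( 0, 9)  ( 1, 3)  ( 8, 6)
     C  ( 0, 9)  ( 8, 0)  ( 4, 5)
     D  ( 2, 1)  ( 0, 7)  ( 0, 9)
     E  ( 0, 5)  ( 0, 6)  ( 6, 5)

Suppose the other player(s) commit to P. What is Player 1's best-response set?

argmax u_1 = {A}

u_1(A vs P) = 3
u_1(B vs P) = 0
u_1(C vs P) = 0
u_1(D vs P) = 2
u_1(E vs P) = 0
max payoff 3 at {A}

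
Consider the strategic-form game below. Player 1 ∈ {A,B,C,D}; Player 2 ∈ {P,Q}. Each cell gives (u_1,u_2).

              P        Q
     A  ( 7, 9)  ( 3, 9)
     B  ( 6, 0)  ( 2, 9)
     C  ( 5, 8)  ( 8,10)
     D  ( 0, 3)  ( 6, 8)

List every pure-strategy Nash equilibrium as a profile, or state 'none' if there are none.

PSNE = {(A,P), (C,Q)}

(A,P): NE
(A,Q): not NE [P1→C gives 8>3]
(B,P): not NE [P1→A gives 7>6; P2→Q gives 9>0]
(B,Q): not NE [P1→C gives 8>2]
(C,P): not NE [P1→A gives 7>5; P2→Q gives 10>8]
(C,Q): NE
(D,P): not NE [P1→A gives 7>0; P2→Q gives 8>3]
(D,Q): not NE [P1→C gives 8>6]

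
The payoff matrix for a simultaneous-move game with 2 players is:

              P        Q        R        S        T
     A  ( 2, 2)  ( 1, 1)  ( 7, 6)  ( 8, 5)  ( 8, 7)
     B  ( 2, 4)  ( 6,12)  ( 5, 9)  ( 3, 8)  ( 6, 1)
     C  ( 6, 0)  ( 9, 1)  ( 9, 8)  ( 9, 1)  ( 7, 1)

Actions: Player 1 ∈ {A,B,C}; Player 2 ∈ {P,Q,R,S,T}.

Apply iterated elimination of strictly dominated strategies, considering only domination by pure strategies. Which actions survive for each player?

Survivors P1:{A,C} P2:{R,T}

P1 drop B (C beats it: P:6>2 Q:9>6 R:9>5 S:9>3 T:7>6)
P2 drop P (R beats it: A:6>2 C:8>0)
P2 drop Q (R beats it: A:6>1 C:8>1)
P2 drop S (R beats it: A:6>5 C:8>1)
P1→{A,C} P2→{R,T}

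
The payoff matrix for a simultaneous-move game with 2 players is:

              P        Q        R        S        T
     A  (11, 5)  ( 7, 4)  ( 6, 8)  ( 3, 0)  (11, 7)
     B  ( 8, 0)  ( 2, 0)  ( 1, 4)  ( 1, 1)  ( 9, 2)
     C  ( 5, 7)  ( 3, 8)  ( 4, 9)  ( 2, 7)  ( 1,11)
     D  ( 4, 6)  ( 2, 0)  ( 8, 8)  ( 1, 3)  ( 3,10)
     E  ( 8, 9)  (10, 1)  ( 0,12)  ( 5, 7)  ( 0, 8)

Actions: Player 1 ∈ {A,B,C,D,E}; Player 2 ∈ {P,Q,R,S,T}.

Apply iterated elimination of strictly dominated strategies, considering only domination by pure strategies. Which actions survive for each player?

P1 drop B (A beats it: P:11>8 Q:7>2 R:6>1 S:3>1 T:11>9)
P1 drop C (A beats it: P:11>5 Q:7>3 R:6>4 S:3>2 T:11>1)
P2 drop P (R beats it: A:8>5 D:8>6 E:12>9)
P2 drop Q (R beats it: A:8>4 D:8>0 E:12>1)
P2 drop S (R beats it: A:8>0 D:8>3 E:12>7)
P1 drop E (A beats it: R:6>0 T:11>0)
P1→{A,D} P2→{R,T}

Remaining: P1:{A,D} P2:{R,T}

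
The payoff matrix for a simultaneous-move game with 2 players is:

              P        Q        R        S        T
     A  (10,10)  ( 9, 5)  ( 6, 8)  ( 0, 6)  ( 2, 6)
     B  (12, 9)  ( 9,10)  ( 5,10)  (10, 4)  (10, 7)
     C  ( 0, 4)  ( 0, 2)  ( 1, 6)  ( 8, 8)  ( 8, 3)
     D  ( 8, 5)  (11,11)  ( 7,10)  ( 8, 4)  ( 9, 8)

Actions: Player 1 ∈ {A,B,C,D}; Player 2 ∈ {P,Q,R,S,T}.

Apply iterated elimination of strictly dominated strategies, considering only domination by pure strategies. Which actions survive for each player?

P1 drop C (B beats it: P:12>0 Q:9>0 R:5>1 S:10>8 T:10>8)
P2 drop S (P beats it: A:10>6 B:9>4 D:5>4)
P2 drop T (R beats it: A:8>6 B:10>7 D:10>8)
P1→{A,B,D} P2→{P,Q,R}

Remaining: P1:{A,B,D} P2:{P,Q,R}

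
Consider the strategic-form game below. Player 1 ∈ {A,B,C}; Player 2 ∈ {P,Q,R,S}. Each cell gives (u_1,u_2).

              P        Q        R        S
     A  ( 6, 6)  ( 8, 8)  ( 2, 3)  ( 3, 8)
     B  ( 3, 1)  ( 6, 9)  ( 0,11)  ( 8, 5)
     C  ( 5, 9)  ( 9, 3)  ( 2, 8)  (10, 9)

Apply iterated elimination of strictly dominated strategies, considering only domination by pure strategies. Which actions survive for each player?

P1 drop B (C beats it: P:5>3 Q:9>6 R:2>0 S:10>8)
P2 drop R (P beats it: A:6>3 C:9>8)
P1→{A,C} P2→{P,Q,S}

Survivors P1:{A,C} P2:{P,Q,S}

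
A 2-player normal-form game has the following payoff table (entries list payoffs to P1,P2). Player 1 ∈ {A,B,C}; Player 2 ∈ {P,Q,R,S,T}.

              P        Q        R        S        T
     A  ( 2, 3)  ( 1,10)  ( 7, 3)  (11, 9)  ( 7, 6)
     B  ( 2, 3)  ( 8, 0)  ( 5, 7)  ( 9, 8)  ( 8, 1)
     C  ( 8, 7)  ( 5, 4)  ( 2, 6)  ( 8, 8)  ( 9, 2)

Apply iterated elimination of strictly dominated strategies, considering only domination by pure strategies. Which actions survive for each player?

P2 drop P (S beats it: A:9>3 B:8>3 C:8>7)
P2 drop R (S beats it: A:9>3 B:8>7 C:8>6)
P2 drop T (S beats it: A:9>6 B:8>1 C:8>2)
P1 drop C (B beats it: Q:8>5 S:9>8)
P1→{A,B} P2→{Q,S}

IESDS → P1:{A,B} P2:{Q,S}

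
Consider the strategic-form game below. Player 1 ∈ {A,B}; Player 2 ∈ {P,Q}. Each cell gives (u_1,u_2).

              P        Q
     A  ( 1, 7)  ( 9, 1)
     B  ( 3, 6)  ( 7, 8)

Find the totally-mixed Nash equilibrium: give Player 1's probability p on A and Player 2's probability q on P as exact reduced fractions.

(p,q) = (1/4, 1/2)

P1 indiff ⇒ q·1+(1-q)·9 = q·3+(1-q)·7 ⇒ q(-2) = (1-q)(-2) ⇒ q = 1/2
P2 indiff ⇒ p·7+(1-p)·6 = p·1+(1-p)·8 ⇒ p(6) = (1-p)(2) ⇒ p = 1/4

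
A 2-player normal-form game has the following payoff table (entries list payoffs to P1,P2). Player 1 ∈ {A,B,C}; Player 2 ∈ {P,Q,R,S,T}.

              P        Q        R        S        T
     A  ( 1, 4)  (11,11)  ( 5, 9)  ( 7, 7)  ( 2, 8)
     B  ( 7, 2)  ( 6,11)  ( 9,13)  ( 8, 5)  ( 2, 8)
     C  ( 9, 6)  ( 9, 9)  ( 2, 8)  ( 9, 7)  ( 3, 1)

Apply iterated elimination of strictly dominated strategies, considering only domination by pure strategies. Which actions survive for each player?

IESDS → P1:{A,B} P2:{Q,R}

P2 drop P (Q beats it: A:11>4 B:11>2 C:9>6)
P2 drop S (Q beats it: A:11>7 B:11>5 C:9>7)
P2 drop T (Q beats it: A:11>8 B:11>8 C:9>1)
P1 drop C (A beats it: Q:11>9 R:5>2)
P1→{A,B} P2→{Q,R}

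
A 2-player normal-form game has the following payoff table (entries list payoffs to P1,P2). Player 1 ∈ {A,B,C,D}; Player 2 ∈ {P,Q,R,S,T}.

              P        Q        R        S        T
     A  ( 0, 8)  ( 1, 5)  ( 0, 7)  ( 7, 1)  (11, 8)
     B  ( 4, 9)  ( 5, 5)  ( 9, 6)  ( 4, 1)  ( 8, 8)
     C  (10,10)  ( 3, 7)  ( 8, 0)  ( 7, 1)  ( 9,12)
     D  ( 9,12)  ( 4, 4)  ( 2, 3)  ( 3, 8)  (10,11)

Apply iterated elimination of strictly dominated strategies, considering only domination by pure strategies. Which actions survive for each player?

P2 drop Q (P beats it: A:8>5 B:9>5 C:10>7 D:12>4)
P2 drop R (P beats it: A:8>7 B:9>6 C:10>0 D:12>3)
P1 drop B (C beats it: P:10>4 S:7>4 T:9>8)
P2 drop S (P beats it: A:8>1 C:10>1 D:12>8)
P1→{A,C,D} P2→{P,T}

Remaining: P1:{A,C,D} P2:{P,T}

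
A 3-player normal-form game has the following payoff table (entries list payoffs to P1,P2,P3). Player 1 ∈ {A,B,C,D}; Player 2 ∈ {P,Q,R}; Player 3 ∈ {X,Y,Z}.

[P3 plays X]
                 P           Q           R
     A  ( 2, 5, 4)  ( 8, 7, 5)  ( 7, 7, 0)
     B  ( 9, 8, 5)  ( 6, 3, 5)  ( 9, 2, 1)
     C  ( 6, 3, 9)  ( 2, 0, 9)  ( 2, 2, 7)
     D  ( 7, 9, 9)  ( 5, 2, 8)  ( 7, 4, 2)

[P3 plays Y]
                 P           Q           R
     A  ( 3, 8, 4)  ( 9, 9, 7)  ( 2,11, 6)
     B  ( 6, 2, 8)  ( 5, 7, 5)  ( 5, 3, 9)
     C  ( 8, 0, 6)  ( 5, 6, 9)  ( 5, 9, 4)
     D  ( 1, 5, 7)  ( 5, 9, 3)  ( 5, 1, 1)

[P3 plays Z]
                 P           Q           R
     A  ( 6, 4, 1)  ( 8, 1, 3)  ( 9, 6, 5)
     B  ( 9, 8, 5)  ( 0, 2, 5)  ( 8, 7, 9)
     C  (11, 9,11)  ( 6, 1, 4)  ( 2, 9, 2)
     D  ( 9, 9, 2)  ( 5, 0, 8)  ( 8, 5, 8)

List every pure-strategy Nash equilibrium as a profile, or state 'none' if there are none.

Nash profiles: (C,P,Z)

(A,P,X): not NE [P1→B gives 9>2; P2→R gives 7>5]
(A,P,Y): not NE [P1→C gives 8>3; P2→R gives 11>8]
(A,P,Z): not NE [P1→C gives 11>6; P2→R gives 6>4; P3→Y gives 4>1]
(A,Q,X): not NE [P3→Y gives 7>5]
(A,Q,Y): not NE [P2→R gives 11>9]
(A,Q,Z): not NE [P2→R gives 6>1; P3→Y gives 7>3]
(A,R,X): not NE [P1→B gives 9>7; P3→Y gives 6>0]
(A,R,Y): not NE [P1→D gives 5>2]
(A,R,Z): not NE [P3→Y gives 6>5]
(B,P,X): not NE [P3→Y gives 8>5]
(B,P,Y): not NE [P1→C gives 8>6; P2→Q gives 7>2]
(B,P,Z): not NE [P1→C gives 11>9; P3→Y gives 8>5]
(B,Q,X): not NE [P1→A gives 8>6; P2→P gives 8>3]
(B,Q,Y): not NE [P1→A gives 9>5]
(B,Q,Z): not NE [P1→A gives 8>0; P2→P gives 8>2]
(B,R,X): not NE [P2→P gives 8>2; P3→Z gives 9>1]
(B,R,Y): not NE [P2→Q gives 7>3]
(B,R,Z): not NE [P1→A gives 9>8; P2→P gives 8>7]
(C,P,X): not NE [P1→B gives 9>6; P3→Z gives 11>9]
(C,P,Y): not NE [P2→R gives 9>0; P3→Z gives 11>6]
(C,P,Z): NE
(C,Q,X): not NE [P1→A gives 8>2; P2→P gives 3>0]
(C,Q,Y): not NE [P1→A gives 9>5; P2→R gives 9>6]
(C,Q,Z): not NE [P1→A gives 8>6; P2→R gives 9>1; P3→Y gives 9>4]
(C,R,X): not NE [P1→B gives 9>2; P2→P gives 3>2]
(C,R,Y): not NE [P3→X gives 7>4]
(C,R,Z): not NE [P1→A gives 9>2; P3→X gives 7>2]
(D,P,X): not NE [P1→B gives 9>7]
(D,P,Y): not NE [P1→C gives 8>1; P2→Q gives 9>5; P3→X gives 9>7]
(D,P,Z): not NE [P1→C gives 11>9; P3→X gives 9>2]
(D,Q,X): not NE [P1→A gives 8>5; P2→P gives 9>2]
(D,Q,Y): not NE [P1→A gives 9>5; P3→Z gives 8>3]
(D,Q,Z): not NE [P1→A gives 8>5; P2→P gives 9>0]
(D,R,X): not NE [P1→B gives 9>7; P2→P gives 9>4; P3→Z gives 8>2]
(D,R,Y): not NE [P2→Q gives 9>1; P3→Z gives 8>1]
(D,R,Z): not NE [P1→A gives 9>8; P2→P gives 9>5]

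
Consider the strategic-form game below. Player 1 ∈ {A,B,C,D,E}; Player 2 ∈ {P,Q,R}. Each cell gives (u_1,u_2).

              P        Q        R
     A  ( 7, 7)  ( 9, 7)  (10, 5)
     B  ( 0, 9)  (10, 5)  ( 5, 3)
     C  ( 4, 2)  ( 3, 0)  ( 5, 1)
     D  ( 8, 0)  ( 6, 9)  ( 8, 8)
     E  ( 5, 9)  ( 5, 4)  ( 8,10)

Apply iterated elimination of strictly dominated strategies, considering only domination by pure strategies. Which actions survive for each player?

P1 drop C (A beats it: P:7>4 Q:9>3 R:10>5)
P1 drop E (A beats it: P:7>5 Q:9>5 R:10>8)
P2 drop R (Q beats it: A:7>5 B:5>3 D:9>8)
P1→{A,B,D} P2→{P,Q}

IESDS → P1:{A,B,D} P2:{P,Q}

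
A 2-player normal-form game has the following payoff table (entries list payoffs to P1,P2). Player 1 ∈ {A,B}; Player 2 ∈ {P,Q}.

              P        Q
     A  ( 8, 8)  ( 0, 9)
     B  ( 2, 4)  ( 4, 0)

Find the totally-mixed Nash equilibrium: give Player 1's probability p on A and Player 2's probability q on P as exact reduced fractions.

P1 mixes 4/5 on A; P2 mixes 2/5 on P

P1 indiff ⇒ q·8+(1-q)·0 = q·2+(1-q)·4 ⇒ q(6) = (1-q)(4) ⇒ q = 2/5
P2 indiff ⇒ p·8+(1-p)·4 = p·9+(1-p)·0 ⇒ p(-1) = (1-p)(-4) ⇒ p = 4/5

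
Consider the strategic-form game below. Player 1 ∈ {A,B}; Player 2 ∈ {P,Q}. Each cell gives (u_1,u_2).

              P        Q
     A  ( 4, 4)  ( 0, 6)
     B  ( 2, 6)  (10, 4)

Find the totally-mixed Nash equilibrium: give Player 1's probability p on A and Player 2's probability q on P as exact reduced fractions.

P1 mixes 1/2 on A; P2 mixes 5/6 on P

P1 indiff ⇒ q·4+(1-q)·0 = q·2+(1-q)·10 ⇒ q(2) = (1-q)(10) ⇒ q = 5/6
P2 indiff ⇒ p·4+(1-p)·6 = p·6+(1-p)·4 ⇒ p(-2) = (1-p)(-2) ⇒ p = 1/2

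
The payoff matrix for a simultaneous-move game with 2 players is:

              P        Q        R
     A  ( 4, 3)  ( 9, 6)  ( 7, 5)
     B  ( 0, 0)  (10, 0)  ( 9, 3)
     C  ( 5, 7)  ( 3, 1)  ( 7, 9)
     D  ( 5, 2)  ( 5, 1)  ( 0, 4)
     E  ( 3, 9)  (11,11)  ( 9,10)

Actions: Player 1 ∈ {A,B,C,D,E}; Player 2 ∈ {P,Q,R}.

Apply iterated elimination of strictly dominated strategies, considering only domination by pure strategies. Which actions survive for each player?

P2 drop P (R beats it: A:5>3 B:3>0 C:9>7 D:4>2 E:10>9)
P1 drop A (B beats it: Q:10>9 R:9>7)
P1 drop C (B beats it: Q:10>3 R:9>7)
P1 drop D (B beats it: Q:10>5 R:9>0)
P1→{B,E} P2→{Q,R}

IESDS → P1:{B,E} P2:{Q,R}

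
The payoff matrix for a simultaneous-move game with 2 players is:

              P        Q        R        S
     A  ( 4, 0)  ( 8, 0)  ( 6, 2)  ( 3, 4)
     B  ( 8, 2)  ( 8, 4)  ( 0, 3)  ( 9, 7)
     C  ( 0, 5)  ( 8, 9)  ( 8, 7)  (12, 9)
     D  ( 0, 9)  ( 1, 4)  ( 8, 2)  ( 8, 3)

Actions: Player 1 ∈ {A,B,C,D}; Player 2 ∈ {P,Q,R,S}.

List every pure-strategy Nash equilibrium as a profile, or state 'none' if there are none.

Nash profiles: (C,Q), (C,S)

(A,P): not NE [P1→B gives 8>4; P2→S gives 4>0]
(A,Q): not NE [P2→S gives 4>0]
(A,R): not NE [P1→D gives 8>6; P2→S gives 4>2]
(A,S): not NE [P1→C gives 12>3]
(B,P): not NE [P2→S gives 7>2]
(B,Q): not NE [P2→S gives 7>4]
(B,R): not NE [P1→D gives 8>0; P2→S gives 7>3]
(B,S): not NE [P1→C gives 12>9]
(C,P): not NE [P1→B gives 8>0; P2→S gives 9>5]
(C,Q): NE
(C,R): not NE [P2→S gives 9>7]
(C,S): NE
(D,P): not NE [P1→B gives 8>0]
(D,Q): not NE [P1→C gives 8>1; P2→P gives 9>4]
(D,R): not NE [P2→P gives 9>2]
(D,S): not NE [P1→C gives 12>8; P2→P gives 9>3]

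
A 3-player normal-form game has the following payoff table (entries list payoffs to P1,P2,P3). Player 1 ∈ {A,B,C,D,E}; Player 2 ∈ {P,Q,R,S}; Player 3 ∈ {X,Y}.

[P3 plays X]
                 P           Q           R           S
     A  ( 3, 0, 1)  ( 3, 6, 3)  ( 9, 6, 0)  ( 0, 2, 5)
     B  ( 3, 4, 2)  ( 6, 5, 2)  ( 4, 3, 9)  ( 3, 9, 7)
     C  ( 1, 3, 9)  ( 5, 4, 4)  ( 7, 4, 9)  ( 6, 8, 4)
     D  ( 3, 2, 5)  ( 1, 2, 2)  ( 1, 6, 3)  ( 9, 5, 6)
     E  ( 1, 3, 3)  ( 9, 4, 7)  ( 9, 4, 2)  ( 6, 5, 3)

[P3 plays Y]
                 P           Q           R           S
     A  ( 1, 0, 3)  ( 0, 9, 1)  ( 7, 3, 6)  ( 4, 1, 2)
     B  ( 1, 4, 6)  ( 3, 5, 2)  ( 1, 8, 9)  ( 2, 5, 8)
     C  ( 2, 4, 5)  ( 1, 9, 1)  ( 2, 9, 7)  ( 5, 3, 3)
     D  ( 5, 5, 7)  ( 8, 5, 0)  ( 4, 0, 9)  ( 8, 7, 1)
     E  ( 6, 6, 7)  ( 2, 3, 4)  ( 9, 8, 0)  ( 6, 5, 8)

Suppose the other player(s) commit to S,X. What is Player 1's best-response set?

argmax u_1 = {D}

u_1(A vs S,X) = 0
u_1(B vs S,X) = 3
u_1(C vs S,X) = 6
u_1(D vs S,X) = 9
u_1(E vs S,X) = 6
max payoff 9 at {D}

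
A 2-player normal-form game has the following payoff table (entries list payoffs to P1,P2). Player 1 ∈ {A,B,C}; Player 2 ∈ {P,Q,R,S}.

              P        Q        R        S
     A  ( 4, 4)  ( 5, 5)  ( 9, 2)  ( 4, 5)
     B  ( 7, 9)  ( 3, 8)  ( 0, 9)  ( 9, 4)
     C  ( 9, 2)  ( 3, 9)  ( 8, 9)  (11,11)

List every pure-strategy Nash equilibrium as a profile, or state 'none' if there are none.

(A,P): not NE [P1→C gives 9>4; P2→S gives 5>4]
(A,Q): NE
(A,R): not NE [P2→S gives 5>2]
(A,S): not NE [P1→C gives 11>4]
(B,P): not NE [P1→C gives 9>7]
(B,Q): not NE [P1→A gives 5>3; P2→R gives 9>8]
(B,R): not NE [P1→A gives 9>0]
(B,S): not NE [P1→C gives 11>9; P2→R gives 9>4]
(C,P): not NE [P2→S gives 11>2]
(C,Q): not NE [P1→A gives 5>3; P2→S gives 11>9]
(C,R): not NE [P1→A gives 9>8; P2→S gives 11>9]
(C,S): NE

NE set: (A,Q), (C,S)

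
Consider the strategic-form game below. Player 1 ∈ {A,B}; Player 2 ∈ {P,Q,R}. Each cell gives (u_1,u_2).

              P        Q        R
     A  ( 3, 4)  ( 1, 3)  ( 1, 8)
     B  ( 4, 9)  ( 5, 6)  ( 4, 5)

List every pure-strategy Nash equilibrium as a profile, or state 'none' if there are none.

(A,P): not NE [P1→B gives 4>3; P2→R gives 8>4]
(A,Q): not NE [P1→B gives 5>1; P2→R gives 8>3]
(A,R): not NE [P1→B gives 4>1]
(B,P): NE
(B,Q): not NE [P2→P gives 9>6]
(B,R): not NE [P2→P gives 9>5]

NE set: (B,P)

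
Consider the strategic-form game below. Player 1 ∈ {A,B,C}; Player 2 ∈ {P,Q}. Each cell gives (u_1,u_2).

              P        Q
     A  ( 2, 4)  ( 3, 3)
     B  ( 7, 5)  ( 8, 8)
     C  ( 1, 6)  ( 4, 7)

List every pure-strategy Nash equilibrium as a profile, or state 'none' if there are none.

NE set: (B,Q)

(A,P): not NE [P1→B gives 7>2]
(A,Q): not NE [P1→B gives 8>3; P2→P gives 4>3]
(B,P): not NE [P2→Q gives 8>5]
(B,Q): NE
(C,P): not NE [P1→B gives 7>1; P2→Q gives 7>6]
(C,Q): not NE [P1→B gives 8>4]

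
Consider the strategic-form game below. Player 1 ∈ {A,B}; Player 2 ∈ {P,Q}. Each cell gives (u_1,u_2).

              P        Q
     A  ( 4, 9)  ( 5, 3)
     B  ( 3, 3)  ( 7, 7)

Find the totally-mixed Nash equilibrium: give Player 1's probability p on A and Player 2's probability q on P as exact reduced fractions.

(p,q) = (2/5, 2/3)

P1 indiff ⇒ q·4+(1-q)·5 = q·3+(1-q)·7 ⇒ q(1) = (1-q)(2) ⇒ q = 2/3
P2 indiff ⇒ p·9+(1-p)·3 = p·3+(1-p)·7 ⇒ p(6) = (1-p)(4) ⇒ p = 2/5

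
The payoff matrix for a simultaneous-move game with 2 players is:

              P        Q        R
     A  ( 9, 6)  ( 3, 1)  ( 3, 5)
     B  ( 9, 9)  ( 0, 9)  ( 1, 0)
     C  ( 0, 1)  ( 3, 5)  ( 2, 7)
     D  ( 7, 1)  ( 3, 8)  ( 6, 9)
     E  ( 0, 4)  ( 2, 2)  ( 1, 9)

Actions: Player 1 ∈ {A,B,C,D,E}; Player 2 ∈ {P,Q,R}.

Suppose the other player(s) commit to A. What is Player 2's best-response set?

u_2(P vs A) = 6
u_2(Q vs A) = 1
u_2(R vs A) = 5
max payoff 6 at {P}

argmax u_2 = {P}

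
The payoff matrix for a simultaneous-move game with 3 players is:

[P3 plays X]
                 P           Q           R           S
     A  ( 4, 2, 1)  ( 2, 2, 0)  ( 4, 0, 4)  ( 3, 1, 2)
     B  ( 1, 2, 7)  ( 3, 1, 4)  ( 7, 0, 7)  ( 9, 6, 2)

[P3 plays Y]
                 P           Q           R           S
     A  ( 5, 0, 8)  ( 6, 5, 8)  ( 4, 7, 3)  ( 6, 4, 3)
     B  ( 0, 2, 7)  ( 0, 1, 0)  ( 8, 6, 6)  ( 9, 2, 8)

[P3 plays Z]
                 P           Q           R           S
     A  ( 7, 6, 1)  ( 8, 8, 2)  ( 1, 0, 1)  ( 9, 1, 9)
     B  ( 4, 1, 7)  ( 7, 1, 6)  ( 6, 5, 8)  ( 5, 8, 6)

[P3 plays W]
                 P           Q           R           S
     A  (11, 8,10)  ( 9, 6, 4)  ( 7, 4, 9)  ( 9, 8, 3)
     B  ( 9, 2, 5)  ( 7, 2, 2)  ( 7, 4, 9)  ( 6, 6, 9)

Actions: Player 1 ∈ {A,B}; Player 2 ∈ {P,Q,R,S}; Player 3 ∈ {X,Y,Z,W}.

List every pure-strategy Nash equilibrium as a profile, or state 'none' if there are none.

(A,P,X): not NE [P3→W gives 10>1]
(A,P,Y): not NE [P2→R gives 7>0; P3→W gives 10>8]
(A,P,Z): not NE [P2→Q gives 8>6; P3→W gives 10>1]
(A,P,W): NE
(A,Q,X): not NE [P1→B gives 3>2; P3→Y gives 8>0]
(A,Q,Y): not NE [P2→R gives 7>5]
(A,Q,Z): not NE [P3→Y gives 8>2]
(A,Q,W): not NE [P2→S gives 8>6; P3→Y gives 8>4]
(A,R,X): not NE [P1→B gives 7>4; P2→Q gives 2>0; P3→W gives 9>4]
(A,R,Y): not NE [P1→B gives 8>4; P3→W gives 9>3]
(A,R,Z): not NE [P1→B gives 6>1; P2→Q gives 8>0; P3→W gives 9>1]
(A,R,W): not NE [P2→S gives 8>4]
(A,S,X): not NE [P1→B gives 9>3; P2→Q gives 2>1; P3→Z gives 9>2]
(A,S,Y): not NE [P1→B gives 9>6; P2→R gives 7>4; P3→Z gives 9>3]
(A,S,Z): not NE [P2→Q gives 8>1]
(A,S,W): not NE [P3→Z gives 9>3]
(B,P,X): not NE [P1→A gives 4>1; P2→S gives 6>2]
(B,P,Y): not NE [P1→A gives 5>0; P2→R gives 6>2]
(B,P,Z): not NE [P1→A gives 7>4; P2→S gives 8>1]
(B,P,W): not NE [P1→A gives 11>9; P2→S gives 6>2; P3→Z gives 7>5]
(B,Q,X): not NE [P2→S gives 6>1; P3→Z gives 6>4]
(B,Q,Y): not NE [P1→A gives 6>0; P2→R gives 6>1; P3→Z gives 6>0]
(B,Q,Z): not NE [P1→A gives 8>7; P2→S gives 8>1]
(B,Q,W): not NE [P1→A gives 9>7; P2→S gives 6>2; P3→Z gives 6>2]
(B,R,X): not NE [P2→S gives 6>0; P3→W gives 9>7]
(B,R,Y): not NE [P3→W gives 9>6]
(B,R,Z): not NE [P2→S gives 8>5; P3→W gives 9>8]
(B,R,W): not NE [P2→S gives 6>4]
(B,S,X): not NE [P3→W gives 9>2]
(B,S,Y): not NE [P2→R gives 6>2; P3→W gives 9>8]
(B,S,Z): not NE [P1→A gives 9>5; P3→W gives 9>6]
(B,S,W): not NE [P1→A gives 9>6]

NE set: (A,P,W)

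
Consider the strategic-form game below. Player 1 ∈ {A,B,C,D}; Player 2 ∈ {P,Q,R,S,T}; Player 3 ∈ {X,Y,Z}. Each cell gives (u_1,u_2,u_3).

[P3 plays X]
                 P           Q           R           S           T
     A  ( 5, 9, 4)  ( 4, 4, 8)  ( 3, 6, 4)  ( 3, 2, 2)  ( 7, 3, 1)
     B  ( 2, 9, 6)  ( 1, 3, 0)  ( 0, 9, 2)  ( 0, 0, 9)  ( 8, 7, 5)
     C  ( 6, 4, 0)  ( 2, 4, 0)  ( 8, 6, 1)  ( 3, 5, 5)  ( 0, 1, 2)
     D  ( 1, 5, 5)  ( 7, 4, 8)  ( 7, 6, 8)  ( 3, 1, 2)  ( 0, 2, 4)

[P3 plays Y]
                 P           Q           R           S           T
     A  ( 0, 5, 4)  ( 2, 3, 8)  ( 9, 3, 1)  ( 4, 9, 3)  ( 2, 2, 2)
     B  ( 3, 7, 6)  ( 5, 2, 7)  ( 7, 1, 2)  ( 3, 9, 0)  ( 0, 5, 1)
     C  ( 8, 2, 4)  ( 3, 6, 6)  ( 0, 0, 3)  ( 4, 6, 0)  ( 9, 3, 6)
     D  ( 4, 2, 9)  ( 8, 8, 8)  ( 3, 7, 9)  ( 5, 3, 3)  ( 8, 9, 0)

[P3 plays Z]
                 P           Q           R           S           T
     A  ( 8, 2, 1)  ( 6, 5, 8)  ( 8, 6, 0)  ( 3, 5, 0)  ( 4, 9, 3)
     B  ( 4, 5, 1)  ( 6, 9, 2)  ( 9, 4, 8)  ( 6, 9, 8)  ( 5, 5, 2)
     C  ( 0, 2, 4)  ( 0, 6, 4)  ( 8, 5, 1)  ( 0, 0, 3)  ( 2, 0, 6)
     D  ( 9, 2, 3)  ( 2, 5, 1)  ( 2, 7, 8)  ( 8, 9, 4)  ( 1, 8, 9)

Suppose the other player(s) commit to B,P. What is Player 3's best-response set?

u_3(X vs B,P) = 6
u_3(Y vs B,P) = 6
u_3(Z vs B,P) = 1
max payoff 6 at {X,Y}

P3 best: {X,Y}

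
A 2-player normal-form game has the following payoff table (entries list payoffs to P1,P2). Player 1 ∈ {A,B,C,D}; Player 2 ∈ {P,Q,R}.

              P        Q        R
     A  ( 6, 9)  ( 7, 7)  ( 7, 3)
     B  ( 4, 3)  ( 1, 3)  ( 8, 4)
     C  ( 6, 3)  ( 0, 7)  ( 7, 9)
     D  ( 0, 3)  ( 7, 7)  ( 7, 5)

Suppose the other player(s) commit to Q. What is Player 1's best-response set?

u_1(A vs Q) = 7
u_1(B vs Q) = 1
u_1(C vs Q) = 0
u_1(D vs Q) = 7
max payoff 7 at {A,D}

argmax u_1 = {A,D}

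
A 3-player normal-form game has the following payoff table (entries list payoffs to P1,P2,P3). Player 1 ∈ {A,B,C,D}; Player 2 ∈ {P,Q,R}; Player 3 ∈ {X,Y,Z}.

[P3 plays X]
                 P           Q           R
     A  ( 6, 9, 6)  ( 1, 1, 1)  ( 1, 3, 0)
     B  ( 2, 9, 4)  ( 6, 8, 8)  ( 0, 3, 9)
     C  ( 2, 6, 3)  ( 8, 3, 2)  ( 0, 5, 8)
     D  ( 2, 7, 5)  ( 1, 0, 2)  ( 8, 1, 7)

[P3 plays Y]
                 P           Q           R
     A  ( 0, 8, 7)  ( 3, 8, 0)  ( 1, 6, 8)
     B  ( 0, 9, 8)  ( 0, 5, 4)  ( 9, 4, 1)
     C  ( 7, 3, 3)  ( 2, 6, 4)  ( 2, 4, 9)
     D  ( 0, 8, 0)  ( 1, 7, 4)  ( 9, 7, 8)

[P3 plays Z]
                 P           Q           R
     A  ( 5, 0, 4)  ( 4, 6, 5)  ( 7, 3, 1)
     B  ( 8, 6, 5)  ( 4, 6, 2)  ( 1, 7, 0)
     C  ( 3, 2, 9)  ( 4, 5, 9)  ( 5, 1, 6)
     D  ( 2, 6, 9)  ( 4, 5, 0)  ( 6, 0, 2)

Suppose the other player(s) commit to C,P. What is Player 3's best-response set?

u_3(X vs C,P) = 3
u_3(Y vs C,P) = 3
u_3(Z vs C,P) = 9
max payoff 9 at {Z}

BR_3 = {Z}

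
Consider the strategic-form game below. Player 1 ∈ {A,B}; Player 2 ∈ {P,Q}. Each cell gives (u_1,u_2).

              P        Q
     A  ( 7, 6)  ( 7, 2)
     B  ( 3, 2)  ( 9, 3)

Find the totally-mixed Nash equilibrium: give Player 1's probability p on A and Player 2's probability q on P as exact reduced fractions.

p=1/5, q=1/3

P1 indiff ⇒ q·7+(1-q)·7 = q·3+(1-q)·9 ⇒ q(4) = (1-q)(2) ⇒ q = 1/3
P2 indiff ⇒ p·6+(1-p)·2 = p·2+(1-p)·3 ⇒ p(4) = (1-p)(1) ⇒ p = 1/5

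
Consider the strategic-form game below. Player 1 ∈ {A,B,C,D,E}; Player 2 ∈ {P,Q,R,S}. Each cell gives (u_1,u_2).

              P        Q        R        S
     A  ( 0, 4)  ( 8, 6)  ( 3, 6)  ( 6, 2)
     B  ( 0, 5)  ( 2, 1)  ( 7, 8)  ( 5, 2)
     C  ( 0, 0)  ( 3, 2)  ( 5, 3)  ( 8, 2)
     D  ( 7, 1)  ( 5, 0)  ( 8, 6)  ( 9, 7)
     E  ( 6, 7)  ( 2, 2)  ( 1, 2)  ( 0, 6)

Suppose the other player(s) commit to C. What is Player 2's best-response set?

u_2(P vs C) = 0
u_2(Q vs C) = 2
u_2(R vs C) = 3
u_2(S vs C) = 2
max payoff 3 at {R}

argmax u_2 = {R}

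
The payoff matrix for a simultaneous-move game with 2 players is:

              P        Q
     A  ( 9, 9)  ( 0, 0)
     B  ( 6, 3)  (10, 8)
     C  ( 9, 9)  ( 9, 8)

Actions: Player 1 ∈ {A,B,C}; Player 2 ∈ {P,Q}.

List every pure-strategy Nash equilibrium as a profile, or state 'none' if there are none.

(A,P): NE
(A,Q): not NE [P1→B gives 10>0; P2→P gives 9>0]
(B,P): not NE [P1→C gives 9>6; P2→Q gives 8>3]
(B,Q): NE
(C,P): NE
(C,Q): not NE [P1→B gives 10>9; P2→P gives 9>8]

NE set: (A,P), (B,Q), (C,P)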